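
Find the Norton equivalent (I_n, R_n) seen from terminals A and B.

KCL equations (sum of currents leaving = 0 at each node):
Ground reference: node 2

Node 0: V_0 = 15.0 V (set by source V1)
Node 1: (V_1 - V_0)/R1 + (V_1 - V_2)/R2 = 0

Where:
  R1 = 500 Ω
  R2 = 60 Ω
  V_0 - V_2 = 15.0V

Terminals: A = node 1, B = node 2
Find the Thévenin equivalent first; then I_n = V_th/R_th and R_n = R_th.
Step 1 — V_th is the open-circuit voltage V_A - V_B (nothing connected across the terminals).
Nodal analysis, taking node 2 as the 0 V reference.
Source V1 fixes V_0 = 15 V.
KCL at each unknown node (sum of currents leaving = 0; resistances in Ω):
  Node 1: (V_1 - 15)/500 + (V_1 - 0)/60 = 0
Collecting terms: 0.01867 × V_1 = 0.03  =>  V_1 = 1.607 V
V_th = V_1 - V_2 = 1.607 - 0 = 1.607 V
Step 2 — R_th: zero the source — replace V1 by a short circuit (node 2 merges into node 0) — and find the resistance seen between A (node 1) and B (node 0).
Reduce the network between node 1 (A) and node 0 (B) by series/parallel combination:
  Rp1 = R1 ‖ R2 (parallel, both between nodes 0 and 1) = 1/(1/500 + 1/60) = 53.57 Ω
R_th = 53.57 Ω
I_n = V_th/R_th = 1.607/53.57 = 0.03 A, and R_n = R_th = 53.57 Ω

Final answer: I_n = 0.03 A, R_n = 53.57 Ω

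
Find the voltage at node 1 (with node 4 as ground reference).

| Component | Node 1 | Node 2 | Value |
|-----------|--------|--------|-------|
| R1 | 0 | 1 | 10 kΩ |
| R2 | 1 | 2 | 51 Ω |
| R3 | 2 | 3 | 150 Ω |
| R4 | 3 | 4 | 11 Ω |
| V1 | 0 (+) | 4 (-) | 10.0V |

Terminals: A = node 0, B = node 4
Nodal analysis, taking node 4 as the 0 V reference.
Source V1 fixes V_0 = 10 V.
KCL at each unknown node (sum of currents leaving = 0; resistances in Ω):
  Node 1: (V_1 - 10)/10000 + (V_1 - V_2)/51 = 0
  Node 2: (V_2 - V_1)/51 + (V_2 - V_3)/150 = 0
  Node 3: (V_3 - V_2)/150 + (V_3 - 0)/11 = 0
Collecting terms (coefficients in siemens):
  0.01971·V_1 - 0.01961·V_2 = 0.001
  0.02627·V_2 - 0.01961·V_1 - 0.006667·V_3 = 0
  0.09758·V_3 - 0.006667·V_2 = 0
Solving these 3 simultaneous equations (Gaussian elimination) gives:
  V_1 = 0.2076 V, V_2 = 0.1577 V, V_3 = 0.01077 V
The requested potential is V_1 = 0.2076 V.

Final answer: V_1 = 0.2076 V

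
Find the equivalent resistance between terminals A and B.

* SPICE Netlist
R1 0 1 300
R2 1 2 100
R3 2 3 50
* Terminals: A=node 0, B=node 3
Reduce the network between node 0 (A) and node 3 (B) by series/parallel combination:
  Rs1 = R1 + R2 (series, joined only at node 1) = 300 + 100 = 400 Ω
  Rs2 = R3 + Rs1 (series, joined only at node 2) = 50 + 400 = 450 Ω
R_eq = 450 Ω

Final answer: 450 Ω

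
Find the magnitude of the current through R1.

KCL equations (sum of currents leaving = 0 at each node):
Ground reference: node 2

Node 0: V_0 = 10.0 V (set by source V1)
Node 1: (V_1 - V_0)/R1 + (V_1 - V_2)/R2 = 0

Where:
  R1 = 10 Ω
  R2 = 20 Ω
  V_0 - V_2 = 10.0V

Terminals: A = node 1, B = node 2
Nodal analysis, taking node 2 as the 0 V reference.
Source V1 fixes V_0 = 10 V.
KCL at each unknown node (sum of currents leaving = 0; resistances in Ω):
  Node 1: (V_1 - 10)/10 + (V_1 - 0)/20 = 0
Collecting terms: 0.15 × V_1 = 1  =>  V_1 = 6.667 V
I_R1 = (V_0 - V_1)/R1 = (10 - 6.667)/10 = 0.3333 A
|I_R1| = 0.3333 A

Final answer: |I_R1| = 0.3333 A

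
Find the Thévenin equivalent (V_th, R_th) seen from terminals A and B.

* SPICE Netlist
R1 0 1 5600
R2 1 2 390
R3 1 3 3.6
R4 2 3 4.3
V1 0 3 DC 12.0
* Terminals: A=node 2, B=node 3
Step 1 — V_th is the open-circuit voltage V_A - V_B (nothing connected across the terminals).
Nodal analysis, taking node 3 as the 0 V reference.
Source V1 fixes V_0 = 12 V.
KCL at each unknown node (sum of currents leaving = 0; resistances in Ω):
  Node 1: (V_1 - 12)/5600 + (V_1 - V_2)/390 + (V_1 - 0)/3.6 = 0
  Node 2: (V_2 - V_1)/390 + (V_2 - 0)/4.3 = 0
Collecting terms (coefficients in siemens):
  0.2805·V_1 - 0.002564·V_2 = 0.002143
  0.2351·V_2 - 0.002564·V_1 = 0
Determinant D = (0.2805)(0.2351) - (-0.002564)(-0.002564) = 0.06595
V_1 = [(0.002143)(0.2351) - (-0.002564)(0)]/D = 0.00764 V
V_2 = [(0.2805)(0) - (0.002143)(-0.002564)]/D = 0.00008331 V
V_th = V_2 - V_3 = 0.00008331 - 0 = 0.00008331 V
Step 2 — R_th: zero the source — replace V1 by a short circuit (node 3 merges into node 0) — and find the resistance seen between A (node 2) and B (node 0).
Reduce the network between node 2 (A) and node 0 (B) by series/parallel combination:
  Rp1 = R1 ‖ R3 (parallel, both between nodes 0 and 1) = 1/(1/5600 + 1/3.6) = 3.598 Ω
  Rs1 = R2 + Rp1 (series, joined only at node 1) = 390 + 3.598 = 393.6 Ω
  Rp2 = R4 ‖ Rs1 (parallel, both between nodes 0 and 2) = 1/(1/4.3 + 1/393.6) = 4.254 Ω
R_th = 4.254 Ω

Final answer: V_th = 8.331e-05 V, R_th = 4.254 Ω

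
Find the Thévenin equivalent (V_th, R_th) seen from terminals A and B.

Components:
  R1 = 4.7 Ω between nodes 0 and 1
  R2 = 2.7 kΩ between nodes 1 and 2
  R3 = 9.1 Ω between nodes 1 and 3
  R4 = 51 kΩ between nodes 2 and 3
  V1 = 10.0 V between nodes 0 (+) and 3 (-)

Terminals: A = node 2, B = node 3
Step 1 — V_th is the open-circuit voltage V_A - V_B (nothing connected across the terminals).
Nodal analysis, taking node 3 as the 0 V reference.
Source V1 fixes V_0 = 10 V.
KCL at each unknown node (sum of currents leaving = 0; resistances in Ω):
  Node 1: (V_1 - 10)/4.7 + (V_1 - V_2)/2700 + (V_1 - 0)/9.1 = 0
  Node 2: (V_2 - V_1)/2700 + (V_2 - 0)/51000 = 0
Collecting terms (coefficients in siemens):
  0.323·V_1 - 0.0003704·V_2 = 2.128
  0.00039·V_2 - 0.0003704·V_1 = 0
Determinant D = (0.323)(0.00039) - (-0.0003704)(-0.0003704) = 0.0001258
V_1 = [(2.128)(0.00039) - (-0.0003704)(0)]/D = 6.594 V
V_2 = [(0.323)(0) - (2.128)(-0.0003704)]/D = 6.262 V
V_th = V_2 - V_3 = 6.262 - 0 = 6.262 V
Step 2 — R_th: zero the source — replace V1 by a short circuit (node 3 merges into node 0) — and find the resistance seen between A (node 2) and B (node 0).
Reduce the network between node 2 (A) and node 0 (B) by series/parallel combination:
  Rp1 = R1 ‖ R3 (parallel, both between nodes 0 and 1) = 1/(1/4.7 + 1/9.1) = 3.099 Ω
  Rs1 = R2 + Rp1 (series, joined only at node 1) = 2700 + 3.099 = 2703 Ω
  Rp2 = R4 ‖ Rs1 (parallel, both between nodes 0 and 2) = 1/(1/51000 + 1/2703) = 2567 Ω
R_th = 2.567 kΩ

Final answer: V_th = 6.262 V, R_th = 2.567 kΩ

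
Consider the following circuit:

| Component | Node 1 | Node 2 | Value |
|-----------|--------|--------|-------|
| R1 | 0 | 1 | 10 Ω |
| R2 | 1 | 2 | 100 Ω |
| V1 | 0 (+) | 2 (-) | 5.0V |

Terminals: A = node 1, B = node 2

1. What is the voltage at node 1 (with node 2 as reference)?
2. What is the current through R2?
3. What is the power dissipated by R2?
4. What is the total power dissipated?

Nodal analysis, taking node 2 as the 0 V reference.
Source V1 fixes V_0 = 5 V.
KCL at each unknown node (sum of currents leaving = 0; resistances in Ω):
  Node 1: (V_1 - 5)/10 + (V_1 - 0)/100 = 0
Collecting terms: 0.11 × V_1 = 0.5  =>  V_1 = 4.545 V
Part 1:
  Read off the nodal solution: V_1 = 4.545 V
Part 2:
  I_R2 = (V_1 - V_2)/R2 = (4.545 - 0)/100 = 0.04545 A
  Magnitude: I_R2 = 0.04545 A
Part 3:
  I_R2 = (V_1 - V_2)/R2 = (4.545 - 0)/100 = 0.04545 A
  P_R2 = I_R2² × R2 = (0.04545)² × 100 = 0.2066 W
Part 4:
  Power in each resistor, P = (ΔV)²/R:
    P_R1 = (5 - 4.545)²/10 = 0.02066 W
    P_R2 = (4.545 - 0)²/100 = 0.2066 W
  P_total = P_R1 + P_R2 = 0.2273 W

Final answers:
1. V_1 = 4.545 V
2. I_R2 = 0.04545 A
3. P_R2 = 0.2066 W
4. P_total = 0.2273 W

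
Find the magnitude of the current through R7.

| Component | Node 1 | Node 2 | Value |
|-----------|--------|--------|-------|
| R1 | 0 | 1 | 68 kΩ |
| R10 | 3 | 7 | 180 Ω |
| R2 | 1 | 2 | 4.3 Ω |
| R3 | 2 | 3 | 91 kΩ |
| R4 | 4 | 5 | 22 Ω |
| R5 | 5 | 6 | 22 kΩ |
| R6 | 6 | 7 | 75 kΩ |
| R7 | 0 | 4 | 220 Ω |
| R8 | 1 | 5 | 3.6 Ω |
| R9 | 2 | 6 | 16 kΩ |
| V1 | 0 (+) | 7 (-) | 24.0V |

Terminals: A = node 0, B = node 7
Nodal analysis, taking node 7 as the 0 V reference.
Source V1 fixes V_0 = 24 V.
KCL at each unknown node (sum of currents leaving = 0; resistances in Ω):
  Node 1: (V_1 - 24)/68000 + (V_1 - V_2)/4.3 + (V_1 - V_5)/3.6 = 0
  Node 2: (V_2 - V_1)/4.3 + (V_2 - V_3)/91000 + (V_2 - V_6)/16000 = 0
  Node 3: (V_3 - V_2)/91000 + (V_3 - 0)/180 = 0
  Node 4: (V_4 - V_5)/22 + (V_4 - 24)/220 = 0
  Node 5: (V_5 - V_4)/22 + (V_5 - V_6)/22000 + (V_5 - V_1)/3.6 = 0
  Node 6: (V_6 - V_5)/22000 + (V_6 - 0)/75000 + (V_6 - V_2)/16000 = 0
Collecting terms (coefficients in siemens):
  0.5104·V_1 - 0.2326·V_2 - 0.2778·V_5 = 0.0003529
  0.2326·V_2 - 0.2326·V_1 - 0.00001099·V_3 - 0.0000625·V_6 = 0
  0.005567·V_3 - 0.00001099·V_2 = 0
  0.05·V_4 - 0.04545·V_5 = 0.1091
  0.3233·V_5 - 0.2778·V_1 - 0.04545·V_4 - 0.00004545·V_6 = 0
  0.0001213·V_6 - 0.0000625·V_2 - 0.00004545·V_5 = 0
Solving these 6 simultaneous equations (Gaussian elimination) gives:
  V_1 = 23.87 V, V_2 = 23.87 V, V_3 = 0.04711 V, V_4 = 23.88 V
  V_5 = 23.87 V, V_6 = 21.24 V
I_R7 = (V_0 - V_4)/R7 = (24 - 23.88)/220 = 0.000543 A
|I_R7| = 0.000543 A

Final answer: |I_R7| = 0.000543 A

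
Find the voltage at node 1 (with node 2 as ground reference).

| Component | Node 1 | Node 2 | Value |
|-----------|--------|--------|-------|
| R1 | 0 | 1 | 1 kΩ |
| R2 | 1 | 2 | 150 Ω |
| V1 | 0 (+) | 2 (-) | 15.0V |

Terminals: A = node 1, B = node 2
Nodal analysis, taking node 2 as the 0 V reference.
Source V1 fixes V_0 = 15 V.
KCL at each unknown node (sum of currents leaving = 0; resistances in Ω):
  Node 1: (V_1 - 15)/1000 + (V_1 - 0)/150 = 0
Collecting terms: 0.007667 × V_1 = 0.015  =>  V_1 = 1.957 V
The requested potential is V_1 = 1.957 V.

Final answer: V_1 = 1.957 V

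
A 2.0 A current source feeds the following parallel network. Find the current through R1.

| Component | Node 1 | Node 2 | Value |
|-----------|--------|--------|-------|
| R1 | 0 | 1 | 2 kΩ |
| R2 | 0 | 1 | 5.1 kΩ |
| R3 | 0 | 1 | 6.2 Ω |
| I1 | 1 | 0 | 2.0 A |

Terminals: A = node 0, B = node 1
All resistors sit directly between nodes 0 and 1, so they are in parallel and share one voltage V; the full source current 2 A splits among them.
1/R_par = 1/2000 + 1/5100 + 1/6.2 = 0.162 S  =>  R_par = 6.173 Ω
V = I × R_par = 2 × 6.173 = 12.35 V
I_R1 = V/R1 = 12.35/2000 = 0.006173 A

Final answer: 0.006173 A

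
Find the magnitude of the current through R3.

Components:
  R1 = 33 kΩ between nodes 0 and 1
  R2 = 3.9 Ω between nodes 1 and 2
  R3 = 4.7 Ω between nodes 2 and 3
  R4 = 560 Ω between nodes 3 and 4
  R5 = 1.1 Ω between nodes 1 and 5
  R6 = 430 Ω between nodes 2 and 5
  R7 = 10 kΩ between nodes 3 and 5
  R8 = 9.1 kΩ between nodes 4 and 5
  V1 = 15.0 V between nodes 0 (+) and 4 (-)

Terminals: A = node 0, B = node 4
Nodal analysis, taking node 4 as the 0 V reference.
Source V1 fixes V_0 = 15 V.
KCL at each unknown node (sum of currents leaving = 0; resistances in Ω):
  Node 1: (V_1 - 15)/33000 + (V_1 - V_2)/3.9 + (V_1 - V_5)/1.1 = 0
  Node 2: (V_2 - V_1)/3.9 + (V_2 - V_3)/4.7 + (V_2 - V_5)/430 = 0
  Node 3: (V_3 - V_2)/4.7 + (V_3 - 0)/560 + (V_3 - V_5)/10000 = 0
  Node 5: (V_5 - V_1)/1.1 + (V_5 - V_2)/430 + (V_5 - V_3)/10000 + (V_5 - 0)/9100 = 0
Collecting terms (coefficients in siemens):
  1.166·V_1 - 0.2564·V_2 - 0.9091·V_5 = 0.0004545
  0.4715·V_2 - 0.2564·V_1 - 0.2128·V_3 - 0.002326·V_5 = 0
  0.2147·V_3 - 0.2128·V_2 - 0.0001·V_5 = 0
  0.9116·V_5 - 0.9091·V_1 - 0.002326·V_2 - 0.0001·V_3 = 0
Solving these 4 simultaneous equations (Gaussian elimination) gives:
  V_1 = 0.2394 V, V_2 = 0.2377 V, V_3 = 0.2358 V, V_5 = 0.2393 V
I_R3 = (V_2 - V_3)/R3 = (0.2377 - 0.2358)/4.7 = 0.0004206 A
|I_R3| = 0.0004206 A

Final answer: |I_R3| = 0.0004206 A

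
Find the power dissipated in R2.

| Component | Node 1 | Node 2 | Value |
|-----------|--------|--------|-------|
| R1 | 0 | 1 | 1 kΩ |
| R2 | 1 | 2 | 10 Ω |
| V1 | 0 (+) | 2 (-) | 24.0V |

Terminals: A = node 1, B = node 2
Nodal analysis, taking node 2 as the 0 V reference.
Source V1 fixes V_0 = 24 V.
KCL at each unknown node (sum of currents leaving = 0; resistances in Ω):
  Node 1: (V_1 - 24)/1000 + (V_1 - 0)/10 = 0
Collecting terms: 0.101 × V_1 = 0.024  =>  V_1 = 0.2376 V
I_R2 = (V_1 - V_2)/R2 = (0.2376 - 0)/10 = 0.02376 A
P_R2 = I_R2² × R2 = (0.02376)² × 10 = 0.005647 W

Final answer: 0.005647 W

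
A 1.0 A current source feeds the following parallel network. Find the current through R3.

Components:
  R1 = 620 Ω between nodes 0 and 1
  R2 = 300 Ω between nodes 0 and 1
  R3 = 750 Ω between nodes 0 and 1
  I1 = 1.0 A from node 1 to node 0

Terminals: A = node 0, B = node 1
All resistors sit directly between nodes 0 and 1, so they are in parallel and share one voltage V; the full source current 1 A splits among them.
1/R_par = 1/620 + 1/300 + 1/750 = 0.00628 S  =>  R_par = 159.2 Ω
V = I × R_par = 1 × 159.2 = 159.2 V
I_R3 = V/R3 = 159.2/750 = 0.2123 A

Final answer: 0.2123 A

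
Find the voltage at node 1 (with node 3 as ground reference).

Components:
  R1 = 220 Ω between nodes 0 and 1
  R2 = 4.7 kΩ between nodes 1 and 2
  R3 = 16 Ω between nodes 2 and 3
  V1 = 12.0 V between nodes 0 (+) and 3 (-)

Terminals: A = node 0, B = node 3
Nodal analysis, taking node 3 as the 0 V reference.
Source V1 fixes V_0 = 12 V.
KCL at each unknown node (sum of currents leaving = 0; resistances in Ω):
  Node 1: (V_1 - 12)/220 + (V_1 - V_2)/4700 = 0
  Node 2: (V_2 - V_1)/4700 + (V_2 - 0)/16 = 0
Collecting terms (coefficients in siemens):
  0.004758·V_1 - 0.0002128·V_2 = 0.05455
  0.06271·V_2 - 0.0002128·V_1 = 0
Determinant D = (0.004758)(0.06271) - (-0.0002128)(-0.0002128) = 0.0002984
V_1 = [(0.05455)(0.06271) - (-0.0002128)(0)]/D = 11.47 V
V_2 = [(0.004758)(0) - (0.05455)(-0.0002128)]/D = 0.0389 V
The requested potential is V_1 = 11.47 V.

Final answer: V_1 = 11.47 V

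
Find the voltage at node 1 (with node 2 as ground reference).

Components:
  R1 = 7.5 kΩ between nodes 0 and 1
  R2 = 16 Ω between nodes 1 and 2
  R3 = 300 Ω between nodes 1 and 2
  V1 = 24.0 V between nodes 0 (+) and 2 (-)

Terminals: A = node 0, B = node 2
Nodal analysis, taking node 2 as the 0 V reference.
Source V1 fixes V_0 = 24 V.
KCL at each unknown node (sum of currents leaving = 0; resistances in Ω):
  Node 1: (V_1 - 24)/7500 + (V_1 - 0)/16 + (V_1 - 0)/300 = 0
Collecting terms: 0.06597 × V_1 = 0.0032  =>  V_1 = 0.04851 V
The requested potential is V_1 = 0.04851 V.

Final answer: V_1 = 0.04851 V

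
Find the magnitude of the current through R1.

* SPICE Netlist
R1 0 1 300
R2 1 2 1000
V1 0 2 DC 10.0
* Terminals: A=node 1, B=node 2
Nodal analysis, taking node 2 as the 0 V reference.
Source V1 fixes V_0 = 10 V.
KCL at each unknown node (sum of currents leaving = 0; resistances in Ω):
  Node 1: (V_1 - 10)/300 + (V_1 - 0)/1000 = 0
Collecting terms: 0.004333 × V_1 = 0.03333  =>  V_1 = 7.692 V
I_R1 = (V_0 - V_1)/R1 = (10 - 7.692)/300 = 0.007692 A
|I_R1| = 0.007692 A

Final answer: |I_R1| = 0.007692 A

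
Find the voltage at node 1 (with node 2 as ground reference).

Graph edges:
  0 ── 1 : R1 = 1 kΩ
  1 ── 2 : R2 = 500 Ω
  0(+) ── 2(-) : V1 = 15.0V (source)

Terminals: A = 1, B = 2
Nodal analysis, taking node 2 as the 0 V reference.
Source V1 fixes V_0 = 15 V.
KCL at each unknown node (sum of currents leaving = 0; resistances in Ω):
  Node 1: (V_1 - 15)/1000 + (V_1 - 0)/500 = 0
Collecting terms: 0.003 × V_1 = 0.015  =>  V_1 = 5 V
The requested potential is V_1 = 5 V.

Final answer: V_1 = 5 V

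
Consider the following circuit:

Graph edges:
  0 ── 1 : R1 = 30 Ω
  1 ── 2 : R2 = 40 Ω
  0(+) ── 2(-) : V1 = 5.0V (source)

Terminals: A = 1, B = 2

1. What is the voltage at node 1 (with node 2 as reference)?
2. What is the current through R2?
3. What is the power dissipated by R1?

Nodal analysis, taking node 2 as the 0 V reference.
Source V1 fixes V_0 = 5 V.
KCL at each unknown node (sum of currents leaving = 0; resistances in Ω):
  Node 1: (V_1 - 5)/30 + (V_1 - 0)/40 = 0
Collecting terms: 0.05833 × V_1 = 0.1667  =>  V_1 = 2.857 V
Part 1:
  Read off the nodal solution: V_1 = 2.857 V
Part 2:
  I_R2 = (V_1 - V_2)/R2 = (2.857 - 0)/40 = 0.07143 A
  Magnitude: I_R2 = 0.07143 A
Part 3:
  I_R1 = (V_0 - V_1)/R1 = (5 - 2.857)/30 = 0.07143 A
  P_R1 = I_R1² × R1 = (0.07143)² × 30 = 0.1531 W

Final answers:
1. V_1 = 2.857 V
2. I_R2 = 0.07143 A
3. P_R1 = 0.1531 W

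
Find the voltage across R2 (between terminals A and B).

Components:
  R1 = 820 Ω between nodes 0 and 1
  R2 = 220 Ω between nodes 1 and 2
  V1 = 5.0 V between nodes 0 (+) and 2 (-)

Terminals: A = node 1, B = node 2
R1 and R2 are in series across V1 (node 0 → node 1 → node 2), and the output A–B is taken across R2, so this is a voltage divider.
Series current: I = V1/(R1 + R2) = 5/(820 + 220) = 5/1040 = 0.004808 A
V_R2 = I × R2 = V1 × R2/(R1 + R2) = 5 × 220/1040 = 1.058 V

Final answer: 1.058 V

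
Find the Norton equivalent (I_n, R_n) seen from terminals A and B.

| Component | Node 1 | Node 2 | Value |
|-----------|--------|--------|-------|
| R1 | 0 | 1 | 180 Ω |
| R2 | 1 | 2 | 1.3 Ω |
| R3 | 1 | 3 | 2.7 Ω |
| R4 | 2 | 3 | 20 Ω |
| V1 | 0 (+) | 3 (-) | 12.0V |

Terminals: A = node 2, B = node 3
Find the Thévenin equivalent first; then I_n = V_th/R_th and R_n = R_th.
Step 1 — V_th is the open-circuit voltage V_A - V_B (nothing connected across the terminals).
Nodal analysis, taking node 3 as the 0 V reference.
Source V1 fixes V_0 = 12 V.
KCL at each unknown node (sum of currents leaving = 0; resistances in Ω):
  Node 1: (V_1 - 12)/180 + (V_1 - V_2)/1.3 + (V_1 - 0)/2.7 = 0
  Node 2: (V_2 - V_1)/1.3 + (V_2 - 0)/20 = 0
Collecting terms (coefficients in siemens):
  1.145·V_1 - 0.7692·V_2 = 0.06667
  0.8192·V_2 - 0.7692·V_1 = 0
Determinant D = (1.145)(0.8192) - (-0.7692)(-0.7692) = 0.3464
V_1 = [(0.06667)(0.8192) - (-0.7692)(0)]/D = 0.1577 V
V_2 = [(1.145)(0) - (0.06667)(-0.7692)]/D = 0.148 V
V_th = V_2 - V_3 = 0.148 - 0 = 0.148 V
Step 2 — R_th: zero the source — replace V1 by a short circuit (node 3 merges into node 0) — and find the resistance seen between A (node 2) and B (node 0).
Reduce the network between node 2 (A) and node 0 (B) by series/parallel combination:
  Rp1 = R1 ‖ R3 (parallel, both between nodes 0 and 1) = 1/(1/180 + 1/2.7) = 2.66 Ω
  Rs1 = R2 + Rp1 (series, joined only at node 1) = 1.3 + 2.66 = 3.96 Ω
  Rp2 = R4 ‖ Rs1 (parallel, both between nodes 0 and 2) = 1/(1/20 + 1/3.96) = 3.306 Ω
R_th = 3.306 Ω
I_n = V_th/R_th = 0.148/3.306 = 0.04478 A, and R_n = R_th = 3.306 Ω

Final answer: I_n = 0.04478 A, R_n = 3.306 Ω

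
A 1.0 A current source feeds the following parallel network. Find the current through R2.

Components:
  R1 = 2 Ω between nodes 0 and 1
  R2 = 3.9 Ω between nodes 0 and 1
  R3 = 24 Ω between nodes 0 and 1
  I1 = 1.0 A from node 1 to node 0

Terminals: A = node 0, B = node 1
All resistors sit directly between nodes 0 and 1, so they are in parallel and share one voltage V; the full source current 1 A splits among them.
1/R_par = 1/2 + 1/3.9 + 1/24 = 0.7981 S  =>  R_par = 1.253 Ω
V = I × R_par = 1 × 1.253 = 1.253 V
I_R2 = V/R2 = 1.253/3.9 = 0.3213 A

Final answer: 0.3213 A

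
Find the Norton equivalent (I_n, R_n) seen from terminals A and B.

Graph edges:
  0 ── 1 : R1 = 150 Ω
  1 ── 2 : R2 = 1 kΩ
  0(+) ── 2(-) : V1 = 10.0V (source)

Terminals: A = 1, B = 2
Find the Thévenin equivalent first; then I_n = V_th/R_th and R_n = R_th.
Step 1 — V_th is the open-circuit voltage V_A - V_B (nothing connected across the terminals).
Nodal analysis, taking node 2 as the 0 V reference.
Source V1 fixes V_0 = 10 V.
KCL at each unknown node (sum of currents leaving = 0; resistances in Ω):
  Node 1: (V_1 - 10)/150 + (V_1 - 0)/1000 = 0
Collecting terms: 0.007667 × V_1 = 0.06667  =>  V_1 = 8.696 V
V_th = V_1 - V_2 = 8.696 - 0 = 8.696 V
Step 2 — R_th: zero the source — replace V1 by a short circuit (node 2 merges into node 0) — and find the resistance seen between A (node 1) and B (node 0).
Reduce the network between node 1 (A) and node 0 (B) by series/parallel combination:
  Rp1 = R1 ‖ R2 (parallel, both between nodes 0 and 1) = 1/(1/150 + 1/1000) = 130.4 Ω
R_th = 130.4 Ω
I_n = V_th/R_th = 8.696/130.4 = 0.06667 A, and R_n = R_th = 130.4 Ω

Final answer: I_n = 0.06667 A, R_n = 130.4 Ω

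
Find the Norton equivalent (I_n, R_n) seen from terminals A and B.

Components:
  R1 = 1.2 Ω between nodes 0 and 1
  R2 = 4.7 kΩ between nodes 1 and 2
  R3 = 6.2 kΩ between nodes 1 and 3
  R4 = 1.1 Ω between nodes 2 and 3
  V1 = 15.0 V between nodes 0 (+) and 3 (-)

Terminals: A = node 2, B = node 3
Find the Thévenin equivalent first; then I_n = V_th/R_th and R_n = R_th.
Step 1 — V_th is the open-circuit voltage V_A - V_B (nothing connected across the terminals).
Nodal analysis, taking node 3 as the 0 V reference.
Source V1 fixes V_0 = 15 V.
KCL at each unknown node (sum of currents leaving = 0; resistances in Ω):
  Node 1: (V_1 - 15)/1.2 + (V_1 - V_2)/4700 + (V_1 - 0)/6200 = 0
  Node 2: (V_2 - V_1)/4700 + (V_2 - 0)/1.1 = 0
Collecting terms (coefficients in siemens):
  0.8337·V_1 - 0.0002128·V_2 = 12.5
  0.9093·V_2 - 0.0002128·V_1 = 0
Determinant D = (0.8337)(0.9093) - (-0.0002128)(-0.0002128) = 0.7581
V_1 = [(12.5)(0.9093) - (-0.0002128)(0)]/D = 14.99 V
V_2 = [(0.8337)(0) - (12.5)(-0.0002128)]/D = 0.003508 V
V_th = V_2 - V_3 = 0.003508 - 0 = 0.003508 V
Step 2 — R_th: zero the source — replace V1 by a short circuit (node 3 merges into node 0) — and find the resistance seen between A (node 2) and B (node 0).
Reduce the network between node 2 (A) and node 0 (B) by series/parallel combination:
  Rp1 = R1 ‖ R3 (parallel, both between nodes 0 and 1) = 1/(1/1.2 + 1/6200) = 1.2 Ω
  Rs1 = R2 + Rp1 (series, joined only at node 1) = 4700 + 1.2 = 4701 Ω
  Rp2 = R4 ‖ Rs1 (parallel, both between nodes 0 and 2) = 1/(1/1.1 + 1/4701) = 1.1 Ω
R_th = 1.1 Ω
I_n = V_th/R_th = 0.003508/1.1 = 0.00319 A, and R_n = R_th = 1.1 Ω

Final answer: I_n = 0.00319 A, R_n = 1.1 Ω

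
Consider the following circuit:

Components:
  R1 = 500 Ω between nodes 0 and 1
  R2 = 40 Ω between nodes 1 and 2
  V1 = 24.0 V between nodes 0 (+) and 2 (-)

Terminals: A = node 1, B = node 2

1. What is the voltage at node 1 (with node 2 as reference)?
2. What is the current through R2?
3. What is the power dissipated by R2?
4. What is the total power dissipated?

Nodal analysis, taking node 2 as the 0 V reference.
Source V1 fixes V_0 = 24 V.
KCL at each unknown node (sum of currents leaving = 0; resistances in Ω):
  Node 1: (V_1 - 24)/500 + (V_1 - 0)/40 = 0
Collecting terms: 0.027 × V_1 = 0.048  =>  V_1 = 1.778 V
Part 1:
  Read off the nodal solution: V_1 = 1.778 V
Part 2:
  I_R2 = (V_1 - V_2)/R2 = (1.778 - 0)/40 = 0.04444 A
  Magnitude: I_R2 = 0.04444 A
Part 3:
  I_R2 = (V_1 - V_2)/R2 = (1.778 - 0)/40 = 0.04444 A
  P_R2 = I_R2² × R2 = (0.04444)² × 40 = 0.07901 W
Part 4:
  Power in each resistor, P = (ΔV)²/R:
    P_R1 = (24 - 1.778)²/500 = 0.9877 W
    P_R2 = (1.778 - 0)²/40 = 0.07901 W
  P_total = P_R1 + P_R2 = 1.067 W

Final answers:
1. V_1 = 1.778 V
2. I_R2 = 0.04444 A
3. P_R2 = 0.07901 W
4. P_total = 1.067 W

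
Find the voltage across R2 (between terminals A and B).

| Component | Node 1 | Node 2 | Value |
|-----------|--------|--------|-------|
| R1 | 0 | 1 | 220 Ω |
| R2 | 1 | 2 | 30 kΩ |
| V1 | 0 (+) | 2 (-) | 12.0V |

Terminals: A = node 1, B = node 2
R1 and R2 are in series across V1 (node 0 → node 1 → node 2), and the output A–B is taken across R2, so this is a voltage divider.
Series current: I = V1/(R1 + R2) = 12/(220 + 30000) = 12/30220 = 0.0003971 A
V_R2 = I × R2 = V1 × R2/(R1 + R2) = 12 × 30000/30220 = 11.91 V

Final answer: 11.91 V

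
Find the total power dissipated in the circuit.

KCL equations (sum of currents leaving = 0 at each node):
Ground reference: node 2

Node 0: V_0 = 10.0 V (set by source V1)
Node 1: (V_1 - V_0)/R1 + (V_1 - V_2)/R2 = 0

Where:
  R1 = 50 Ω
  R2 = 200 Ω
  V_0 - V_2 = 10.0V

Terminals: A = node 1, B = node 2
Nodal analysis, taking node 2 as the 0 V reference.
Source V1 fixes V_0 = 10 V.
KCL at each unknown node (sum of currents leaving = 0; resistances in Ω):
  Node 1: (V_1 - 10)/50 + (V_1 - 0)/200 = 0
Collecting terms: 0.025 × V_1 = 0.2  =>  V_1 = 8 V
Power in each resistor, P = (ΔV)²/R:
  P_R1 = (10 - 8)²/50 = 0.08 W
  P_R2 = (8 - 0)²/200 = 0.32 W
P_total = P_R1 + P_R2 = 0.4 W

Final answer: 0.4 W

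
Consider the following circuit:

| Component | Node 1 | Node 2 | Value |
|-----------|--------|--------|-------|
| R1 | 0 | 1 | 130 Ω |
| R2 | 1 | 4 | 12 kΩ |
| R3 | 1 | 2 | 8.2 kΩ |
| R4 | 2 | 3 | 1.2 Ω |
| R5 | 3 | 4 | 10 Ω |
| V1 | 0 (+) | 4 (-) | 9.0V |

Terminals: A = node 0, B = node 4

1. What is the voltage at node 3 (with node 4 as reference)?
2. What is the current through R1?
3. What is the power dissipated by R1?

Nodal analysis, taking node 4 as the 0 V reference.
Source V1 fixes V_0 = 9 V.
KCL at each unknown node (sum of currents leaving = 0; resistances in Ω):
  Node 1: (V_1 - 9)/130 + (V_1 - 0)/12000 + (V_1 - V_2)/8200 = 0
  Node 2: (V_2 - V_1)/8200 + (V_2 - V_3)/1.2 = 0
  Node 3: (V_3 - V_2)/1.2 + (V_3 - 0)/10 = 0
Collecting terms (coefficients in siemens):
  0.007898·V_1 - 0.000122·V_2 = 0.06923
  0.8335·V_2 - 0.000122·V_1 - 0.8333·V_3 = 0
  0.9333·V_3 - 0.8333·V_2 = 0
Solving these 3 simultaneous equations (Gaussian elimination) gives:
  V_1 = 8.766 V, V_2 = 0.01196 V, V_3 = 0.01068 V
Part 1:
  Read off the nodal solution: V_3 = 0.01068 V
Part 2:
  I_R1 = (V_0 - V_1)/R1 = (9 - 8.766)/130 = 0.001798 A
  Magnitude: I_R1 = 0.001798 A
Part 3:
  I_R1 = (V_0 - V_1)/R1 = (9 - 8.766)/130 = 0.001798 A
  P_R1 = I_R1² × R1 = (0.001798)² × 130 = 0.0004203 W

Final answers:
1. V_3 = 0.01068 V
2. I_R1 = 0.001798 A
3. P_R1 = 0.0004203 W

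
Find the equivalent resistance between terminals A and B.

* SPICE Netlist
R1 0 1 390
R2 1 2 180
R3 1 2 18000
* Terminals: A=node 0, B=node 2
Reduce the network between node 0 (A) and node 2 (B) by series/parallel combination:
  Rp1 = R2 ‖ R3 (parallel, both between nodes 1 and 2) = 1/(1/180 + 1/18000) = 178.2 Ω
  Rs1 = R1 + Rp1 (series, joined only at node 1) = 390 + 178.2 = 568.2 Ω
R_eq = 568.2 Ω

Final answer: 568.2 Ω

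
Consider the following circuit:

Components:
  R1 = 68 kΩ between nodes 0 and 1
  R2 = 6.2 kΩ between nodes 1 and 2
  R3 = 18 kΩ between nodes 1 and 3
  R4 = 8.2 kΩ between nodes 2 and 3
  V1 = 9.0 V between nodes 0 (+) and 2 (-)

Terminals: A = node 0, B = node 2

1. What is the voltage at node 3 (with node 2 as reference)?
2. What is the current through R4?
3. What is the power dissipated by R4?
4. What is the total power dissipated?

Nodal analysis, taking node 2 as the 0 V reference.
Source V1 fixes V_0 = 9 V.
KCL at each unknown node (sum of currents leaving = 0; resistances in Ω):
  Node 1: (V_1 - 9)/68000 + (V_1 - 0)/6200 + (V_1 - V_3)/18000 = 0
  Node 3: (V_3 - V_1)/18000 + (V_3 - 0)/8200 = 0
Collecting terms (coefficients in siemens):
  0.0002316·V_1 - 0.00005556·V_3 = 0.0001324
  0.0001775·V_3 - 0.00005556·V_1 = 0
Determinant D = (0.0002316)(0.0001775) - (-0.00005556)(-0.00005556) = 0.00000003802
V_1 = [(0.0001324)(0.0001775) - (-0.00005556)(0)]/D = 0.618 V
V_3 = [(0.0002316)(0) - (0.0001324)(-0.00005556)]/D = 0.1934 V
Part 1:
  Read off the nodal solution: V_3 = 0.1934 V
Part 2:
  I_R4 = (V_2 - V_3)/R4 = (0 - 0.1934)/8200 = -0.00002359 A
  Magnitude: I_R4 = 0.00002359 A
Part 3:
  I_R4 = (V_2 - V_3)/R4 = (0 - 0.1934)/8200 = -0.00002359 A
  P_R4 = I_R4² × R4 = (-0.00002359)² × 8200 = 0.000004562 W
Part 4:
  Power in each resistor, P = (ΔV)²/R:
    P_R1 = (9 - 0.618)²/68000 = 0.001033 W
    P_R2 = (0.618 - 0)²/6200 = 0.0000616 W
    P_R3 = (0.618 - 0.1934)²/18000 = 0.00001001 W
    P_R4 = (0 - 0.1934)²/8200 = 0.000004562 W
  P_total = P_R1 + P_R2 + P_R3 + P_R4 = 0.001109 W

Final answers:
1. V_3 = 0.1934 V
2. I_R4 = 2.359e-05 A
3. P_R4 = 4.562e-06 W
4. P_total = 0.001109 W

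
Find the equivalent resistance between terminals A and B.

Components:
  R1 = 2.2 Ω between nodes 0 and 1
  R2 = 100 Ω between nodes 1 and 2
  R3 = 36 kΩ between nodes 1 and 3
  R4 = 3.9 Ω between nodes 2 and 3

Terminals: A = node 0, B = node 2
Reduce the network between node 0 (A) and node 2 (B) by series/parallel combination:
  Rs1 = R3 + R4 (series, joined only at node 3) = 36000 + 3.9 = 36000 Ω
  Rp1 = R2 ‖ Rs1 (parallel, both between nodes 1 and 2) = 1/(1/100 + 1/36000) = 99.72 Ω
  Rs2 = R1 + Rp1 (series, joined only at node 1) = 2.2 + 99.72 = 101.9 Ω
R_eq = 101.9 Ω

Final answer: 101.9 Ω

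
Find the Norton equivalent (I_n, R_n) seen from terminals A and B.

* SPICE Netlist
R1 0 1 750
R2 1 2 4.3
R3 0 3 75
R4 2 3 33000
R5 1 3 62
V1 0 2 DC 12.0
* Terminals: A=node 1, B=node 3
Find the Thévenin equivalent first; then I_n = V_th/R_th and R_n = R_th.
Step 1 — V_th is the open-circuit voltage V_A - V_B (nothing connected across the terminals).
Nodal analysis, taking node 2 as the 0 V reference.
Source V1 fixes V_0 = 12 V.
KCL at each unknown node (sum of currents leaving = 0; resistances in Ω):
  Node 1: (V_1 - 12)/750 + (V_1 - 0)/4.3 + (V_1 - V_3)/62 = 0
  Node 3: (V_3 - 12)/75 + (V_3 - 0)/33000 + (V_3 - V_1)/62 = 0
Collecting terms (coefficients in siemens):
  0.25·V_1 - 0.01613·V_3 = 0.016
  0.02949·V_3 - 0.01613·V_1 = 0.16
Determinant D = (0.25)(0.02949) - (-0.01613)(-0.01613) = 0.007114
V_1 = [(0.016)(0.02949) - (-0.01613)(0.16)]/D = 0.4291 V
V_3 = [(0.25)(0.16) - (0.016)(-0.01613)]/D = 5.66 V
V_th = V_1 - V_3 = 0.4291 - 5.66 = -5.231 V
Step 2 — R_th: zero the source — replace V1 by a short circuit (node 2 merges into node 0) — and find the resistance seen between A (node 1) and B (node 3).
Reduce the network between node 1 (A) and node 3 (B) by series/parallel combination:
  Rp1 = R1 ‖ R2 (parallel, both between nodes 0 and 1) = 1/(1/750 + 1/4.3) = 4.275 Ω
  Rp2 = R3 ‖ R4 (parallel, both between nodes 0 and 3) = 1/(1/75 + 1/33000) = 74.83 Ω
  Rs1 = Rp1 + Rp2 (series, joined only at node 0) = 4.275 + 74.83 = 79.11 Ω
  Rp3 = R5 ‖ Rs1 (parallel, both between nodes 1 and 3) = 1/(1/62 + 1/79.11) = 34.76 Ω
R_th = 34.76 Ω
I_n = V_th/R_th = -5.231/34.76 = -0.1505 A, and R_n = R_th = 34.76 Ω

Final answer: I_n = -0.1505 A, R_n = 34.76 Ω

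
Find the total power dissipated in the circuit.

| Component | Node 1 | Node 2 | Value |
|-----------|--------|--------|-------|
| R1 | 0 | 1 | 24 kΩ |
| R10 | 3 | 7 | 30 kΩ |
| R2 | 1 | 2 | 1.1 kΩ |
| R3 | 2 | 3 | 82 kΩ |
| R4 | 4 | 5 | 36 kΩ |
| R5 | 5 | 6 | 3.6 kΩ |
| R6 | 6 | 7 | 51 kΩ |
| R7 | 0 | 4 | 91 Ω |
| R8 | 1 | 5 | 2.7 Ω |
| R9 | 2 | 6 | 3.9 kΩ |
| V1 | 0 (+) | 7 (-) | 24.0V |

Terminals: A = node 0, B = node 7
Nodal analysis, taking node 7 as the 0 V reference.
Source V1 fixes V_0 = 24 V.
KCL at each unknown node (sum of currents leaving = 0; resistances in Ω):
  Node 1: (V_1 - 24)/24000 + (V_1 - V_2)/1100 + (V_1 - V_5)/2.7 = 0
  Node 2: (V_2 - V_1)/1100 + (V_2 - V_3)/82000 + (V_2 - V_6)/3900 = 0
  Node 3: (V_3 - V_2)/82000 + (V_3 - 0)/30000 = 0
  Node 4: (V_4 - V_5)/36000 + (V_4 - 24)/91 = 0
  Node 5: (V_5 - V_4)/36000 + (V_5 - V_6)/3600 + (V_5 - V_1)/2.7 = 0
  Node 6: (V_6 - V_5)/3600 + (V_6 - 0)/51000 + (V_6 - V_2)/3900 = 0
Collecting terms (coefficients in siemens):
  0.3713·V_1 - 0.0009091·V_2 - 0.3704·V_5 = 0.001
  0.001178·V_2 - 0.0009091·V_1 - 0.0000122·V_3 - 0.0002564·V_6 = 0
  0.00004553·V_3 - 0.0000122·V_2 = 0
  0.01102·V_4 - 0.00002778·V_5 = 0.2637
  0.3707·V_5 - 0.3704·V_1 - 0.00002778·V_4 - 0.0002778·V_6 = 0
  0.0005538·V_6 - 0.0002564·V_2 - 0.0002778·V_5 = 0
Solving these 6 simultaneous equations (Gaussian elimination) gives:
  V_1 = 17.18 V, V_2 = 16.89 V, V_3 = 4.524 V, V_4 = 23.98 V
  V_5 = 17.18 V, V_6 = 16.44 V
Power in each resistor, P = (ΔV)²/R:
  P_R1 = (24 - 17.18)²/24000 = 0.001938 W
  P_R2 = (17.18 - 16.89)²/1100 = 0.00007808 W
  P_R3 = (16.89 - 4.524)²/82000 = 0.001864 W
  P_R4 = (23.98 - 17.18)²/36000 = 0.001285 W
  P_R5 = (17.18 - 16.44)²/3600 = 0.0001537 W
  P_R6 = (16.44 - 0)²/51000 = 0.005297 W
  P_R7 = (24 - 23.98)²/91 = 0.000003249 W
  P_R8 = (17.18 - 17.18)²/2.7 = 0.0000000008473 W
  P_R9 = (16.89 - 16.44)²/3900 = 0.00005215 W
  P_R10 = (4.524 - 0)²/30000 = 0.0006821 W
P_total = P_R1 + P_R2 + P_R3 + P_R4 + P_R5 + P_R6 + P_R7 + P_R8 + P_R9 + P_R10 = 0.01135 W

Final answer: 0.01135 W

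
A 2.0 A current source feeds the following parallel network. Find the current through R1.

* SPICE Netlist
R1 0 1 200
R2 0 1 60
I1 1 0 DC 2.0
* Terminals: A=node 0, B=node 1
All resistors sit directly between nodes 0 and 1, so they are in parallel and share one voltage V; the full source current 2 A splits among them.
1/R_par = 1/200 + 1/60 = 0.02167 S  =>  R_par = 46.15 Ω
V = I × R_par = 2 × 46.15 = 92.31 V
I_R1 = V/R1 = 92.31/200 = 0.4615 A

Final answer: 0.4615 A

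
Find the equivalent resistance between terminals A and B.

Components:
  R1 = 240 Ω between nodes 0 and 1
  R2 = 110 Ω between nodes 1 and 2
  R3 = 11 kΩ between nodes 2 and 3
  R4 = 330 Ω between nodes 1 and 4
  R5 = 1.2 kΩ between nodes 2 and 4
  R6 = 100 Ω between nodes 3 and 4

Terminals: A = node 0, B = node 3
The network is not a plain series/parallel combination. Inject a 1 A test current into terminal A (node 0) and return it from terminal B (node 3); then R_eq = V_A / (1 A).
Nodal analysis, taking node 3 as the 0 V reference.
Current source I_test pushes 1 A into node 0 and draws it out of node 3.
KCL at each unknown node (sum of currents leaving = 0; resistances in Ω):
  Node 0: (V_0 - V_1)/240 - 1 = 0
  Node 1: (V_1 - V_0)/240 + (V_1 - V_2)/110 + (V_1 - V_4)/330 = 0
  Node 2: (V_2 - V_1)/110 + (V_2 - 0)/11000 + (V_2 - V_4)/1200 = 0
  Node 4: (V_4 - V_1)/330 + (V_4 - V_2)/1200 + (V_4 - 0)/100 = 0
Collecting terms (coefficients in siemens):
  0.004167·V_0 - 0.004167·V_1 = 1
  0.01629·V_1 - 0.004167·V_0 - 0.009091·V_2 - 0.00303·V_4 = 0
  0.01002·V_2 - 0.009091·V_1 - 0.0008333·V_4 = 0
  0.01386·V_4 - 0.00303·V_1 - 0.0008333·V_2 = 0
Solving these 4 simultaneous equations (Gaussian elimination) gives:
  V_0 = 593.4 V, V_1 = 353.4 V, V_2 = 328.8 V, V_4 = 97.01 V
R_eq = V_0 / 1 A = 593.4 Ω

Final answer: 593.4 Ω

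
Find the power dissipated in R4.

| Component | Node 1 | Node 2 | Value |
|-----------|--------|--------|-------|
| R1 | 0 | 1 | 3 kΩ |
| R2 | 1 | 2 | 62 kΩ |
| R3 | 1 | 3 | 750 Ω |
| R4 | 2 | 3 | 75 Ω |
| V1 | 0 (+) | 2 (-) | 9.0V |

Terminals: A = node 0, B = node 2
Nodal analysis, taking node 2 as the 0 V reference.
Source V1 fixes V_0 = 9 V.
KCL at each unknown node (sum of currents leaving = 0; resistances in Ω):
  Node 1: (V_1 - 9)/3000 + (V_1 - 0)/62000 + (V_1 - V_3)/750 = 0
  Node 3: (V_3 - V_1)/750 + (V_3 - 0)/75 = 0
Collecting terms (coefficients in siemens):
  0.001683·V_1 - 0.001333·V_3 = 0.003
  0.01467·V_3 - 0.001333·V_1 = 0
Determinant D = (0.001683)(0.01467) - (-0.001333)(-0.001333) = 0.0000229
V_1 = [(0.003)(0.01467) - (-0.001333)(0)]/D = 1.921 V
V_3 = [(0.001683)(0) - (0.003)(-0.001333)]/D = 0.1746 V
I_R4 = (V_2 - V_3)/R4 = (0 - 0.1746)/75 = -0.002329 A
P_R4 = I_R4² × R4 = (-0.002329)² × 75 = 0.0004067 W

Final answer: 0.0004067 W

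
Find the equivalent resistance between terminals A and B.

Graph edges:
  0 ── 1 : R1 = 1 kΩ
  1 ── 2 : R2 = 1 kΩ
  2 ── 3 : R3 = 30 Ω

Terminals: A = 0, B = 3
Reduce the network between node 0 (A) and node 3 (B) by series/parallel combination:
  Rs1 = R1 + R2 (series, joined only at node 1) = 1000 + 1000 = 2000 Ω
  Rs2 = R3 + Rs1 (series, joined only at node 2) = 30 + 2000 = 2030 Ω
R_eq = 2.03 kΩ

Final answer: 2.03 kΩ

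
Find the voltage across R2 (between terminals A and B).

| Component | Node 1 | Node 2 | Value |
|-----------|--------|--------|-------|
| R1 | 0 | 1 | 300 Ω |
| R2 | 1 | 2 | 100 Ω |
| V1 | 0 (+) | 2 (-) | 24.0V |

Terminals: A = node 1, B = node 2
R1 and R2 are in series across V1 (node 0 → node 1 → node 2), and the output A–B is taken across R2, so this is a voltage divider.
Series current: I = V1/(R1 + R2) = 24/(300 + 100) = 24/400 = 0.06 A
V_R2 = I × R2 = V1 × R2/(R1 + R2) = 24 × 100/400 = 6 V

Final answer: 6 V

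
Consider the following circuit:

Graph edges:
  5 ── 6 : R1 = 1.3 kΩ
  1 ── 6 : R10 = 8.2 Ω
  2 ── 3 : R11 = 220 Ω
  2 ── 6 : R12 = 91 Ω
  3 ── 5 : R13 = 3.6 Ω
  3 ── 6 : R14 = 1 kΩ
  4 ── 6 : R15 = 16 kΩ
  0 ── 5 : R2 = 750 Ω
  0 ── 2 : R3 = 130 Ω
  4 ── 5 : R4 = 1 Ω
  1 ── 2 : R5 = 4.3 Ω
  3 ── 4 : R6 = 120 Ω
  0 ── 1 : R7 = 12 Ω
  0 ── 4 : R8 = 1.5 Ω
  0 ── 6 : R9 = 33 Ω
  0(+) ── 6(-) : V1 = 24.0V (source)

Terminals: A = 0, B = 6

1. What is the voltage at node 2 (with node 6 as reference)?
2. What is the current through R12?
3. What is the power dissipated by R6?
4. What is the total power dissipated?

Nodal analysis, taking node 6 as the 0 V reference.
Source V1 fixes V_0 = 24 V.
KCL at each unknown node (sum of currents leaving = 0; resistances in Ω):
  Node 1: (V_1 - V_2)/4.3 + (V_1 - 24)/12 + (V_1 - 0)/8.2 = 0
  Node 2: (V_2 - 24)/130 + (V_2 - V_1)/4.3 + (V_2 - V_3)/220 + (V_2 - 0)/91 = 0
  Node 3: (V_3 - V_4)/120 + (V_3 - V_2)/220 + (V_3 - V_5)/3.6 + (V_3 - 0)/1000 = 0
  Node 4: (V_4 - V_5)/1 + (V_4 - V_3)/120 + (V_4 - 24)/1.5 + (V_4 - 0)/16000 = 0
  Node 5: (V_5 - 0)/1300 + (V_5 - 24)/750 + (V_5 - V_4)/1 + (V_5 - V_3)/3.6 = 0
Collecting terms (coefficients in siemens):
  0.4378·V_1 - 0.2326·V_2 = 2
  0.2558·V_2 - 0.2326·V_1 - 0.004545·V_3 = 0.1846
  0.2917·V_3 - 0.004545·V_2 - 0.008333·V_4 - 0.2778·V_5 = 0
  1.675·V_4 - 0.008333·V_3 - 1·V_5 = 16
  1.28·V_5 - 0.2778·V_3 - 1·V_4 = 0.032
Solving these 5 simultaneous equations (Gaussian elimination) gives:
  V_1 = 10 V, V_2 = 10.23 V, V_3 = 23.46 V, V_4 = 23.85 V
  V_5 = 23.75 V
Part 1:
  Read off the nodal solution: V_2 = 10.23 V
Part 2:
  I_R12 = (V_2 - V_6)/R12 = (10.23 - 0)/91 = 0.1125 A
  Magnitude: I_R12 = 0.1125 A
Part 3:
  I_R6 = (V_3 - V_4)/R6 = (23.46 - 23.85)/120 = -0.003229 A
  P_R6 = I_R6² × R6 = (-0.003229)² × 120 = 0.001251 W
Part 4:
  Power in each resistor, P = (ΔV)²/R:
    P_R1 = (23.75 - 0)²/1300 = 0.4338 W
    P_R2 = (24 - 23.75)²/750 = 0.00008518 W
    P_R3 = (24 - 10.23)²/130 = 1.458 W
    P_R4 = (23.85 - 23.75)²/1 = 0.009657 W
    P_R5 = (10 - 10.23)²/4.3 = 0.01233 W
    P_R6 = (23.46 - 23.85)²/120 = 0.001251 W
    P_R7 = (24 - 10)²/12 = 16.33 W
    P_R8 = (24 - 23.85)²/1.5 = 0.01591 W
    P_R9 = (24 - 0)²/33 = 17.45 W
    P_R10 = (10 - 0)²/8.2 = 12.2 W
    P_R11 = (10.23 - 23.46)²/220 = 0.7949 W
    P_R12 = (10.23 - 0)²/91 = 1.151 W
    P_R13 = (23.46 - 23.75)²/3.6 = 0.02324 W
    P_R14 = (23.46 - 0)²/1000 = 0.5503 W
    P_R15 = (23.85 - 0)²/16000 = 0.03554 W
  P_total = P_R1 + P_R2 + P_R3 + P_R4 + P_R5 + P_R6 + P_R7 + P_R8 + P_R9 + P_R10 + P_R11 + P_R12 + P_R13 + P_R14 + P_R15 = 50.47 W

Final answers:
1. V_2 = 10.23 V
2. I_R12 = 0.1125 A
3. P_R6 = 0.001251 W
4. P_total = 50.47 W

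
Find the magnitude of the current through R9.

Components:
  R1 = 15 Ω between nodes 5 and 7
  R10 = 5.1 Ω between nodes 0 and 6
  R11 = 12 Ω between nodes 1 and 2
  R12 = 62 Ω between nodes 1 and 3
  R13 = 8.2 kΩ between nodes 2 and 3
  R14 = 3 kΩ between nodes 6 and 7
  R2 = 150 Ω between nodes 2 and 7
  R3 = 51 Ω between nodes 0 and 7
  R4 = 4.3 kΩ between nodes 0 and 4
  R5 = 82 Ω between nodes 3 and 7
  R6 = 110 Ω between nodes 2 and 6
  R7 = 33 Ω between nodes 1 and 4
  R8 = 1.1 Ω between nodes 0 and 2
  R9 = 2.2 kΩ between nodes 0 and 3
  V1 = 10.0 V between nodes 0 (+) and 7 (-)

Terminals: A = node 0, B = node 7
Nodal analysis, taking node 7 as the 0 V reference.
Source V1 fixes V_0 = 10 V.
KCL at each unknown node (sum of currents leaving = 0; resistances in Ω):
  Node 1: (V_1 - V_4)/33 + (V_1 - V_2)/12 + (V_1 - V_3)/62 = 0
  Node 2: (V_2 - 0)/150 + (V_2 - V_6)/110 + (V_2 - 10)/1.1 + (V_2 - V_1)/12 + (V_2 - V_3)/8200 = 0
  Node 3: (V_3 - 0)/82 + (V_3 - 10)/2200 + (V_3 - V_1)/62 + (V_3 - V_2)/8200 = 0
  Node 4: (V_4 - 10)/4300 + (V_4 - V_1)/33 = 0
  Node 5: (V_5 - 0)/15 = 0
  Node 6: (V_6 - V_2)/110 + (V_6 - 10)/5.1 + (V_6 - 0)/3000 = 0
Collecting terms (coefficients in siemens):
  0.1298·V_1 - 0.08333·V_2 - 0.01613·V_3 - 0.0303·V_4 = 0
  1.008·V_2 - 0.08333·V_1 - 0.000122·V_3 - 0.009091·V_6 = 9.091
  0.0289·V_3 - 0.01613·V_1 - 0.000122·V_2 = 0.004545
  0.03054·V_4 - 0.0303·V_1 = 0.002326
  0.06667·V_5 = 0
  0.2055·V_6 - 0.009091·V_2 = 1.961
Solving these 6 simultaneous equations (Gaussian elimination) gives:
  V_1 = 9.121 V, V_2 = 9.86 V, V_3 = 5.289 V, V_4 = 9.128 V
  V_5 = 0 V, V_6 = 9.978 V
I_R9 = (V_0 - V_3)/R9 = (10 - 5.289)/2200 = 0.002141 A
|I_R9| = 0.002141 A

Final answer: |I_R9| = 0.002141 A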